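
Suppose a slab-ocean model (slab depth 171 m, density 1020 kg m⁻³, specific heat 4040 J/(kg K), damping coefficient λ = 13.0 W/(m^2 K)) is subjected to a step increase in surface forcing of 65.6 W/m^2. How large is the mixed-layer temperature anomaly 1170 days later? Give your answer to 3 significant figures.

4.26 K

Areal heat capacity C = ρ c_p D = 1020 × 4040 × 171 = 7.05×10^8 J/(m²·K).
τ = C / λ = 7.05×10^8 / 13.0 = 5.42×10^7 s.
Equilibrium anomaly ΔT_eq = F / λ = 65.6 / 13.0 = 5.05 K.
t = 1170 days = 1.01×10^8 s, so t/τ = 1.86.
ΔT(t) = ΔT_eq (1 − e^(−t/τ)) = 5.05 × (1 − e^−1.86) = 4.26 K.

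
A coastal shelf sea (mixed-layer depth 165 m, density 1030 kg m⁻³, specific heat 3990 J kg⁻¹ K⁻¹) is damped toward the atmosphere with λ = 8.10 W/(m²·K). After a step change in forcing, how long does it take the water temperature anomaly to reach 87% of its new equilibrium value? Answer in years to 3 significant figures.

Areal heat capacity C = ρ c_p D = 1030 × 3990 × 165 = 6.78×10^8 J/(m^2 K).
τ = C / λ = 6.78×10^8 / 8.10 = 8.37×10^7 s.
Fraction reached: 1 − e^(−t/τ) = 0.87 ⇒ t = −τ ln(1 − 0.87) = τ × 2.04.
t = 1.71×10^8 s = 5.41 years.

5.41 years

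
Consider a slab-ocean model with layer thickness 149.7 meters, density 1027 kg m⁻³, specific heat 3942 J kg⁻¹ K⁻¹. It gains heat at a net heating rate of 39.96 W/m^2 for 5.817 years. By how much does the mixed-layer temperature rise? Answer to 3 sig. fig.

Areal heat capacity C = ρ c_p D = 1027 × 3942 × 149.7 = 6.06×10^8 J/(m^2 K).
Net heat input Q = F Δt = 39.96 × (5.817 years × 3.156×10^7 s/year) = 7.34×10^9 J/m².
ΔT = Q / C = 7.34×10^9 / 6.06×10^8 = 12.1 K.

12.1 K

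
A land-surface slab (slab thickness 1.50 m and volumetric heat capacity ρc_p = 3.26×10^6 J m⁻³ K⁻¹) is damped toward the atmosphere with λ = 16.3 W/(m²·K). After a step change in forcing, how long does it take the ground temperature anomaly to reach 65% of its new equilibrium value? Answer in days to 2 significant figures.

Areal heat capacity C = ρc_p × D = 3.26×10^6 × 1.50 = 4.89×10^6 J/(m^2 K).
τ = C / λ = 4.89×10^6 / 16.3 = 3.00×10^5 s.
Fraction reached: 1 − e^(−t/τ) = 0.65 ⇒ t = −τ ln(1 − 0.65) = τ × 1.05.
t = 3.15×10^5 s = 3.65 days.

3.6 days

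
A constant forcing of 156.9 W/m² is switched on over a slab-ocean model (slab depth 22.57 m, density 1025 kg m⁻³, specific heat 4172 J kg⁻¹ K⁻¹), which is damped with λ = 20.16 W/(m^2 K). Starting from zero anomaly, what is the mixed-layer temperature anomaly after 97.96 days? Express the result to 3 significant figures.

6.45 K

Areal heat capacity C = ρ c_p D = 1025 × 4172 × 22.57 = 9.65×10^7 J/(m^2 K).
τ = C / λ = 9.65×10^7 / 20.16 = 4.79×10^6 s.
Equilibrium anomaly ΔT_eq = F / λ = 156.9 / 20.16 = 7.78 K.
t = 97.96 days = 8.46×10^6 s, so t/τ = 1.77.
ΔT(t) = ΔT_eq (1 − e^(−t/τ)) = 7.78 × (1 − e^−1.77) = 6.45 K.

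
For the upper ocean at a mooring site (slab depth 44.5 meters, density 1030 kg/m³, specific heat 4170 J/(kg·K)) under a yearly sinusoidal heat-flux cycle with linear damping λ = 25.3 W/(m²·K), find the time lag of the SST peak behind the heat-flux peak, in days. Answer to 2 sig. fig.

57 days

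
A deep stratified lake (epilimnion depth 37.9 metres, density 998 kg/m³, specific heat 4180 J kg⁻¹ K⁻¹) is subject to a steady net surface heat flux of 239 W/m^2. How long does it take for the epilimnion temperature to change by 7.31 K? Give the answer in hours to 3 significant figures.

1340 hours

Areal heat capacity C = ρ c_p D = 998 × 4180 × 37.9 = 1.58×10^8 J m⁻² K⁻¹.
Time required: Δt = C ΔT / F = 1.58×10^8 × 7.31 / 239 = 4.84×10^6 s.
In hours: 4.84×10^6 s / (3600 s/hour) = 1340 hours.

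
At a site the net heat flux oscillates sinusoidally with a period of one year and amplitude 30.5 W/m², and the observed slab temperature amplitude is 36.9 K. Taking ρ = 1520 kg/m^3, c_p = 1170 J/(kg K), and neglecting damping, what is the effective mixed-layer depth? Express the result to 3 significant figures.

2.33 m

ω = 2π / 3.15×10^7 s = 1.99×10^-7 s⁻¹.
Required C = F₀ / (A ω) = 30.5 / (36.9 × 1.99×10^-7) = 4.15×10^6 J/(m²·K).
D = C / (ρ c_p) = 4.15×10^6 / (1520 × 1170) = 2.33 m.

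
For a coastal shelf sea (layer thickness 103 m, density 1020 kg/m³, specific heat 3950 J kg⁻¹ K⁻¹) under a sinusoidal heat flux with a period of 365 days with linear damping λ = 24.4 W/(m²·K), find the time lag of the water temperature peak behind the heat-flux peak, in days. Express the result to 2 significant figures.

75 days

Areal heat capacity C = ρ c_p D = 1020 × 3950 × 103 = 4.15×10^8 J/(m²·K).
ω = 2π / 3.15×10^7 s = 1.99×10^-7 s⁻¹.
Phase lag φ = arctan(Cω/λ) = arctan(82.7/24.4) = 1.28 rad.
Time lag = φ / ω = 1.28 / 1.99×10^-7 = 6.44×10^6 s = 74.6 days.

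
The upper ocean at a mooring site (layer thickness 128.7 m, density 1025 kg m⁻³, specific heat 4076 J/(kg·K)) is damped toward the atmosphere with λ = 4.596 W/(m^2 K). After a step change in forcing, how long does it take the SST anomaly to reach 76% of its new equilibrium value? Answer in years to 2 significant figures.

5.3 years

Areal heat capacity C = ρ c_p D = 1025 × 4076 × 128.7 = 5.38×10^8 J m⁻² K⁻¹.
τ = C / λ = 5.38×10^8 / 4.596 = 1.17×10^8 s.
Fraction reached: 1 − e^(−t/τ) = 0.76 ⇒ t = −τ ln(1 − 0.76) = τ × 1.43.
t = 1.67×10^8 s = 5.29 years.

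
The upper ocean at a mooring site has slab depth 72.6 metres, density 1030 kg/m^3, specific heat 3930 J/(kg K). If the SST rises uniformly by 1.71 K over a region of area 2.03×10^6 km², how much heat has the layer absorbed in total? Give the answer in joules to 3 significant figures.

1.02×10^21 J

Areal heat capacity C = ρ c_p D = 1030 × 3930 × 72.6 = 2.94×10^8 J/(m²·K).
Heat per unit area: q = C ΔT = 2.94×10^8 × 1.71 = 5.03×10^8 J/m².
Total heat: Q = q × A = 5.03×10^8 × (2.03×10^6 × 10⁶ m²) = 1.02×10^21 J.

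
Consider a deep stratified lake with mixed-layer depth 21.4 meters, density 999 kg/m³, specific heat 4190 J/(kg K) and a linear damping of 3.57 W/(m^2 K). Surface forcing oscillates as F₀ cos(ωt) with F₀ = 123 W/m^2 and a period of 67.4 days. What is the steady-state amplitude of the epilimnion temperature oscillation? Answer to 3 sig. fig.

1.27 K

Areal heat capacity C = ρ c_p D = 999 × 4190 × 21.4 = 8.96×10^7 J/(m^2 K).
Angular frequency ω = 2π / T = 2π / 5.82×10^6 s = 1.08×10^-6 s⁻¹.
√((Cω)² + λ²) = √((96.6)² + 3.57²) = 96.7 W/(m²·K).
Amplitude A = F₀ / √((Cω)²+λ²) = 123 / 96.7 = 1.27 K.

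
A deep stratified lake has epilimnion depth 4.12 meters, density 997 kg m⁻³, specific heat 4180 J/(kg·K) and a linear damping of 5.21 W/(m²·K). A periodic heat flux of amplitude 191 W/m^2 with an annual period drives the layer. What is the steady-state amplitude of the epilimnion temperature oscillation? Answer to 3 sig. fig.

30.6 K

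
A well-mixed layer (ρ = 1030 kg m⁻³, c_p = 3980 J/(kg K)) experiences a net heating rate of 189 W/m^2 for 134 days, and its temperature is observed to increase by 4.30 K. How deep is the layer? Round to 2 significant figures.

120 m

Heat input Q = F Δt = 189 × 1.16×10^7 s = 2.19×10^9 J/m².
Required areal heat capacity C = Q / ΔT = 5.09×10^8 J/(m²·K).
Depth D = C / (ρ c_p) = 5.09×10^8 / (1030 × 3980) = 124 m.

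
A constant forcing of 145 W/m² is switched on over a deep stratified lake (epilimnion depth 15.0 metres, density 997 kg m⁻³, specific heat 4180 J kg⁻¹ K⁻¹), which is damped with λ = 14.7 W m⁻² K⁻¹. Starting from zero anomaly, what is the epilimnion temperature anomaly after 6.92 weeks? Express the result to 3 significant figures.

Areal heat capacity C = ρ c_p D = 997 × 4180 × 15.0 = 6.25×10^7 J/(m²·K).
τ = C / λ = 6.25×10^7 / 14.7 = 4.25×10^6 s.
Equilibrium anomaly ΔT_eq = F / λ = 145 / 14.7 = 9.86 K.
t = 6.92 weeks = 4.19×10^6 s, so t/τ = 0.984.
ΔT(t) = ΔT_eq (1 − e^(−t/τ)) = 9.86 × (1 − e^−0.984) = 6.18 K.

6.18 K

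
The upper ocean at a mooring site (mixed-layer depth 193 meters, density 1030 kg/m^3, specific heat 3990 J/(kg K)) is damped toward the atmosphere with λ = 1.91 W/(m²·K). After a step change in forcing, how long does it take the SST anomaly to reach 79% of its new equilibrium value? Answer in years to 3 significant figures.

Areal heat capacity C = ρ c_p D = 1030 × 3990 × 193 = 7.93×10^8 J m⁻² K⁻¹.
τ = C / λ = 7.93×10^8 / 1.91 = 4.15×10^8 s.
Fraction reached: 1 − e^(−t/τ) = 0.79 ⇒ t = −τ ln(1 − 0.79) = τ × 1.56.
t = 6.48×10^8 s = 20.5 years.

20.5 years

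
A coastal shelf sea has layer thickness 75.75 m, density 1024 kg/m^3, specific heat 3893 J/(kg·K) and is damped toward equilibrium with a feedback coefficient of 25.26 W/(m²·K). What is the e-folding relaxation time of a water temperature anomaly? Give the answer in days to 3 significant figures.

Areal heat capacity C = ρ c_p D = 1024 × 3893 × 75.75 = 3.02×10^8 J/(m^2 K).
Relaxation time τ = C / λ = 3.02×10^8 / 25.26 = 1.20×10^7 s.
In days: 1.20×10^7 s / (86400 s/day) = 138 days.

138 days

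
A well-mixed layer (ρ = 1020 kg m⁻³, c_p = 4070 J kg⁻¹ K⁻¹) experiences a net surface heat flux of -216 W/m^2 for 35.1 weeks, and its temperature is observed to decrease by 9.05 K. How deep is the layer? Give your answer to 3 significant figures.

122 m

Heat input Q = F Δt = -216 × 2.12×10^7 s = -4.59×10^9 J/m².
Required areal heat capacity C = Q / ΔT = 5.07×10^8 J/(m²·K).
Depth D = C / (ρ c_p) = 5.07×10^8 / (1020 × 4070) = 122 m.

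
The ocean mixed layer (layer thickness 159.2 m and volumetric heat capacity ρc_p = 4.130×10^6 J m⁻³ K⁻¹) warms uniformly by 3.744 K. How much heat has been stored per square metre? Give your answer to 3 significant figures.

2.46×10^9

Areal heat capacity C = ρc_p × D = 4.130×10^6 × 159.2 = 6.57×10^8 J m⁻² K⁻¹.
ΔQ = C ΔT = 6.57×10^8 × 3.744 = 2.46×10^9 J/m².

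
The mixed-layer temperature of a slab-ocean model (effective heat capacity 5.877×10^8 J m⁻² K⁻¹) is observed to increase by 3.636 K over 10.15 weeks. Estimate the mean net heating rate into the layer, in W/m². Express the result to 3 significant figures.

Areal heat capacity C = 5.877×10^8 J m⁻² K⁻¹ (given).
Required heat per unit area: Q = C ΔT = 5.88×10^8 × 3.636 = 2.14×10^9 J/m².
Flux F = Q / Δt = 2.14×10^9 / 6.14×10^6 s = 348 W/m².

348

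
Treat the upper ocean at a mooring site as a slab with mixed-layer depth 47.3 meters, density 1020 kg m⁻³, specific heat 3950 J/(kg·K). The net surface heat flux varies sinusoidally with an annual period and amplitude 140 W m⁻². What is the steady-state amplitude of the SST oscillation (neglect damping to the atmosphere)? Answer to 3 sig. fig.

Areal heat capacity C = ρ c_p D = 1020 × 3950 × 47.3 = 1.91×10^8 J/(m²·K).
Angular frequency ω = 2π / T = 2π / 3.15×10^7 s = 1.99×10^-7 s⁻¹.
Cω = 1.91×10^8 × 1.99×10^-7 = 38.0 W/(m²·K).
Amplitude A = F₀ / (Cω) = 140 / 38.0 = 3.69 K.

3.69 K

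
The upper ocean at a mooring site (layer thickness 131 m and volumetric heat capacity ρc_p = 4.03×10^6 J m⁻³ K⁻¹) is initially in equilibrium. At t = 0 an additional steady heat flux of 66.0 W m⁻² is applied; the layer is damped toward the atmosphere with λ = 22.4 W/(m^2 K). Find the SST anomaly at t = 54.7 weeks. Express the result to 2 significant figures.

Areal heat capacity C = ρc_p × D = 4.03×10^6 × 131 = 5.28×10^8 J m⁻² K⁻¹.
τ = C / λ = 5.28×10^8 / 22.4 = 2.36×10^7 s.
Equilibrium anomaly ΔT_eq = F / λ = 66.0 / 22.4 = 2.95 K.
t = 54.7 weeks = 3.31×10^7 s, so t/τ = 1.40.
ΔT(t) = ΔT_eq (1 − e^(−t/τ)) = 2.95 × (1 − e^−1.40) = 2.22 K.

2.2 K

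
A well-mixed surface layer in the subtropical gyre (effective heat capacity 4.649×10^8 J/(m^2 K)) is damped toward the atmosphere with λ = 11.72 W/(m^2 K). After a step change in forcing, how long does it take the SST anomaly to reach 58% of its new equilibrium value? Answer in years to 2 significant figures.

1.1 years

Areal heat capacity C = 4.649×10^8 J/(m^2 K) (given).
τ = C / λ = 4.65×10^8 / 11.72 = 3.97×10^7 s.
Fraction reached: 1 − e^(−t/τ) = 0.58 ⇒ t = −τ ln(1 − 0.58) = τ × 0.868.
t = 3.44×10^7 s = 1.09 years.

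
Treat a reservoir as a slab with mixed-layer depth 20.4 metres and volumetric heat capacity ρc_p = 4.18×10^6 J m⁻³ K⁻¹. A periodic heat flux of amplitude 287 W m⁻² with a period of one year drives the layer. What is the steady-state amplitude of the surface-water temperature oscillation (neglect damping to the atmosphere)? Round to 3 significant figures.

Areal heat capacity C = ρc_p × D = 4.18×10^6 × 20.4 = 8.53×10^7 J m⁻² K⁻¹.
Angular frequency ω = 2π / T = 2π / 3.15×10^7 s = 1.99×10^-7 s⁻¹.
Cω = 8.53×10^7 × 1.99×10^-7 = 17.0 W/(m²·K).
Amplitude A = F₀ / (Cω) = 287 / 17.0 = 16.9 K.

16.9 K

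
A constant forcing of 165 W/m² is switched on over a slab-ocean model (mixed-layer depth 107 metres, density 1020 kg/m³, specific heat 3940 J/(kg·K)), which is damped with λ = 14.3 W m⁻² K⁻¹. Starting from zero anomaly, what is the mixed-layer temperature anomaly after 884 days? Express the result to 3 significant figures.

10.6 K

Areal heat capacity C = ρ c_p D = 1020 × 3940 × 107 = 4.30×10^8 J/(m²·K).
τ = C / λ = 4.30×10^8 / 14.3 = 3.01×10^7 s.
Equilibrium anomaly ΔT_eq = F / λ = 165 / 14.3 = 11.5 K.
t = 884 days = 7.64×10^7 s, so t/τ = 2.54.
ΔT(t) = ΔT_eq (1 − e^(−t/τ)) = 11.5 × (1 − e^−2.54) = 10.6 K.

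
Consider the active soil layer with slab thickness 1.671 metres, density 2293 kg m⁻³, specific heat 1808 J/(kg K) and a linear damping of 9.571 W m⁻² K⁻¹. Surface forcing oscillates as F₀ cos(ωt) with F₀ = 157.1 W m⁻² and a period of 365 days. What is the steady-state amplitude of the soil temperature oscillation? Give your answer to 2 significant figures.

16 K

Areal heat capacity C = ρ c_p D = 2293 × 1808 × 1.671 = 6.93×10^6 J/(m^2 K).
Angular frequency ω = 2π / T = 2π / 3.15×10^7 s = 1.99×10^-7 s⁻¹.
√((Cω)² + λ²) = √((1.38)² + 9.571²) = 9.67 W/(m²·K).
Amplitude A = F₀ / √((Cω)²+λ²) = 157.1 / 9.67 = 16.2 K.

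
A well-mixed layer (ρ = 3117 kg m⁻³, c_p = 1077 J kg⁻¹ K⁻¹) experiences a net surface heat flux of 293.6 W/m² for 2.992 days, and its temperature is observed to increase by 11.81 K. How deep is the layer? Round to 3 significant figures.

Heat input Q = F Δt = 293.6 × 2.59×10^5 s = 7.59×10^7 J/m².
Required areal heat capacity C = Q / ΔT = 6.43×10^6 J/(m²·K).
Depth D = C / (ρ c_p) = 6.43×10^6 / (3117 × 1077) = 1.91 m.

1.91 m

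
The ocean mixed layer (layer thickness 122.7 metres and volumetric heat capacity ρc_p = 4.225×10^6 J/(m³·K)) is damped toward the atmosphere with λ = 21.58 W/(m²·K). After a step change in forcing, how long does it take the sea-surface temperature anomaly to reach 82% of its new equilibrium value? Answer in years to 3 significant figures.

1.31 years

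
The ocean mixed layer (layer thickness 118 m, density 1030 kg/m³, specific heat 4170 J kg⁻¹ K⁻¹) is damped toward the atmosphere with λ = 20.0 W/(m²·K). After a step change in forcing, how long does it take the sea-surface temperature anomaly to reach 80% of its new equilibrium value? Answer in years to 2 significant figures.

1.3 years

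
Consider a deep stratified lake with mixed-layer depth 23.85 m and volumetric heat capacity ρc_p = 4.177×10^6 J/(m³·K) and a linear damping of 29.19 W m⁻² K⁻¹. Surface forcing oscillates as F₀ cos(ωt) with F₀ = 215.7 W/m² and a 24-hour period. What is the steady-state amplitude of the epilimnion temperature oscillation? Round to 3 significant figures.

0.0298 K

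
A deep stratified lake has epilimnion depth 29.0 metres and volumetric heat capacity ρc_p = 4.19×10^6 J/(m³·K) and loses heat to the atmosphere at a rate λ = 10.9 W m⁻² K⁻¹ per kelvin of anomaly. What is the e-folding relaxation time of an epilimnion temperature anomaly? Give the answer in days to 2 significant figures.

Areal heat capacity C = ρc_p × D = 4.19×10^6 × 29.0 = 1.22×10^8 J m⁻² K⁻¹.
Relaxation time τ = C / λ = 1.22×10^8 / 10.9 = 1.11×10^7 s.
In days: 1.11×10^7 s / (86400 s/day) = 129 days.

130 days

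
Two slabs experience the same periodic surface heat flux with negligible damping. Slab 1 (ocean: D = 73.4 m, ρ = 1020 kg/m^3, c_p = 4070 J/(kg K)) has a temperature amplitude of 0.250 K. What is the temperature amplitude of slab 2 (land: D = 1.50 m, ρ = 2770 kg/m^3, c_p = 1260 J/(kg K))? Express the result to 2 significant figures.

15 K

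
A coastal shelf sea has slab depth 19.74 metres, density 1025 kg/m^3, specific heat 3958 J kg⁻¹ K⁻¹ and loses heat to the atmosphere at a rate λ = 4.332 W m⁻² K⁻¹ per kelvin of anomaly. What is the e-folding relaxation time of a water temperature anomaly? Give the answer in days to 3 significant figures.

214 days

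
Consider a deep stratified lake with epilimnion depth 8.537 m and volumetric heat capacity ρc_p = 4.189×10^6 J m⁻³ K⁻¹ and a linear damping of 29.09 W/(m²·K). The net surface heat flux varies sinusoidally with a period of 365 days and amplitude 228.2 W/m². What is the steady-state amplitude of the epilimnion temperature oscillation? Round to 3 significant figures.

7.62 K

Areal heat capacity C = ρc_p × D = 4.189×10^6 × 8.537 = 3.58×10^7 J m⁻² K⁻¹.
Angular frequency ω = 2π / T = 2π / 3.15×10^7 s = 1.99×10^-7 s⁻¹.
√((Cω)² + λ²) = √((7.13)² + 29.09²) = 29.9 W/(m²·K).
Amplitude A = F₀ / √((Cω)²+λ²) = 228.2 / 29.9 = 7.62 K.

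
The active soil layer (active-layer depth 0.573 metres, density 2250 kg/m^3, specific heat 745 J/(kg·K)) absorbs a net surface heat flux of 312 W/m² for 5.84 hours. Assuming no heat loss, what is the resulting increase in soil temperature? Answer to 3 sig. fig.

Areal heat capacity C = ρ c_p D = 2250 × 745 × 0.573 = 9.60×10^5 J/(m^2 K).
Net heat input Q = F Δt = 312 × (5.84 hours × 3600 s/hour) = 6.56×10^6 J/m².
ΔT = Q / C = 6.56×10^6 / 9.60×10^5 = 6.83 K.

6.83 K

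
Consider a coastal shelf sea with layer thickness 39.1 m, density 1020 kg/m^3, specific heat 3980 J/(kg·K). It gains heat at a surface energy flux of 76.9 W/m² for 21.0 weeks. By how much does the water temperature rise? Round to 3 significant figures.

Areal heat capacity C = ρ c_p D = 1020 × 3980 × 39.1 = 1.59×10^8 J/(m^2 K).
Net heat input Q = F Δt = 76.9 × (21.0 weeks × 6.048×10^5 s/week) = 9.77×10^8 J/m².
ΔT = Q / C = 9.77×10^8 / 1.59×10^8 = 6.15 K.

6.15 K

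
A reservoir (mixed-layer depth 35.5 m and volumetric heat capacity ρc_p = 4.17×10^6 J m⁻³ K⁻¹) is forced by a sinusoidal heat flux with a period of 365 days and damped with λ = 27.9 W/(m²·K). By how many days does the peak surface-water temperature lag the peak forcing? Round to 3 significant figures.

47.2 days

Areal heat capacity C = ρc_p × D = 4.17×10^6 × 35.5 = 1.48×10^8 J/(m^2 K).
ω = 2π / 3.15×10^7 s = 1.99×10^-7 s⁻¹.
Phase lag φ = arctan(Cω/λ) = arctan(29.5/27.9) = 0.813 rad.
Time lag = φ / ω = 0.813 / 1.99×10^-7 = 4.08×10^6 s = 47.2 days.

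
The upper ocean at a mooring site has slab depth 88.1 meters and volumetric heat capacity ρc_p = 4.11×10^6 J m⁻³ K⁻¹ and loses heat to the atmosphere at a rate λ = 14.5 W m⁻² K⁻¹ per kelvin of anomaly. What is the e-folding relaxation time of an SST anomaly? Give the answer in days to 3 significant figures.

Areal heat capacity C = ρc_p × D = 4.11×10^6 × 88.1 = 3.62×10^8 J/(m^2 K).
Relaxation time τ = C / λ = 3.62×10^8 / 14.5 = 2.50×10^7 s.
In days: 2.50×10^7 s / (86400 s/day) = 289 days.

289 days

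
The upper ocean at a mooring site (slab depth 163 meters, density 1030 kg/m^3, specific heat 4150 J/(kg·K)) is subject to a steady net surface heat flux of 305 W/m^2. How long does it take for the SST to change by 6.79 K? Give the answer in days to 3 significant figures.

Areal heat capacity C = ρ c_p D = 1030 × 4150 × 163 = 6.97×10^8 J m⁻² K⁻¹.
Time required: Δt = C ΔT / F = 6.97×10^8 × 6.79 / 305 = 1.55×10^7 s.
In days: 1.55×10^7 s / (86400 s/day) = 180 days.

180 days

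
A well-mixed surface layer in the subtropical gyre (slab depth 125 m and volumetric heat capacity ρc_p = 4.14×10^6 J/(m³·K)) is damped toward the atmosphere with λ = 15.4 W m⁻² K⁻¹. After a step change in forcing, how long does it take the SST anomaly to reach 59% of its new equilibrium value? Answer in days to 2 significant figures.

350 days

Areal heat capacity C = ρc_p × D = 4.14×10^6 × 125 = 5.18×10^8 J/(m²·K).
τ = C / λ = 5.18×10^8 / 15.4 = 3.36×10^7 s.
Fraction reached: 1 − e^(−t/τ) = 0.59 ⇒ t = −τ ln(1 − 0.59) = τ × 0.892.
t = 3.00×10^7 s = 347 days.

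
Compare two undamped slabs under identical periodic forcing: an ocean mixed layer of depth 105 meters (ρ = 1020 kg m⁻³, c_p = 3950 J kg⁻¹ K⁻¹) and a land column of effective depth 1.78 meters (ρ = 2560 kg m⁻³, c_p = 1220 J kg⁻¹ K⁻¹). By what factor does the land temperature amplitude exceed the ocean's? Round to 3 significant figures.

76.1

C_ocean = 1020 × 3950 × 105 = 4.23×10^8 J/(m²·K).
C_land = 2560 × 1220 × 1.78 = 5.56×10^6 J/(m²·K).
Undamped amplitude ∝ 1/C, so A_land/A_ocean = C_ocean/C_land = 76.1.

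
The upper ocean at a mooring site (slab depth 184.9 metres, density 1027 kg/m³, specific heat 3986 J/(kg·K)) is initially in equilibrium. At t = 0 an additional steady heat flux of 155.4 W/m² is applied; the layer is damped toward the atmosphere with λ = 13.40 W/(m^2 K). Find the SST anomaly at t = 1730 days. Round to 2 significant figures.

Areal heat capacity C = ρ c_p D = 1027 × 3986 × 184.9 = 7.57×10^8 J m⁻² K⁻¹.
τ = C / λ = 7.57×10^8 / 13.40 = 5.65×10^7 s.
Equilibrium anomaly ΔT_eq = F / λ = 155.4 / 13.40 = 11.6 K.
t = 1730 days = 1.49×10^8 s, so t/τ = 2.65.
ΔT(t) = ΔT_eq (1 − e^(−t/τ)) = 11.6 × (1 − e^−2.65) = 10.8 K.

11 K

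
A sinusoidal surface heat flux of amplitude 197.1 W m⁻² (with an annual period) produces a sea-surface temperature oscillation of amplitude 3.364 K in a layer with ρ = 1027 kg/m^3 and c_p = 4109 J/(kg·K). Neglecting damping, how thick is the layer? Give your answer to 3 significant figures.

69.7 m

ω = 2π / 3.15×10^7 s = 1.99×10^-7 s⁻¹.
Required C = F₀ / (A ω) = 197.1 / (3.364 × 1.99×10^-7) = 2.94×10^8 J/(m²·K).
D = C / (ρ c_p) = 2.94×10^8 / (1027 × 4109) = 69.7 m.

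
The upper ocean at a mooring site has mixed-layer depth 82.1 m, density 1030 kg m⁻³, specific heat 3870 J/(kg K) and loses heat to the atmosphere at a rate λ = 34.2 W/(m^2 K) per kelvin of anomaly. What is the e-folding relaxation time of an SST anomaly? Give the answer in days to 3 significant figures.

Areal heat capacity C = ρ c_p D = 1030 × 3870 × 82.1 = 3.27×10^8 J m⁻² K⁻¹.
Relaxation time τ = C / λ = 3.27×10^8 / 34.2 = 9.57×10^6 s.
In days: 9.57×10^6 s / (86400 s/day) = 111 days.

111 days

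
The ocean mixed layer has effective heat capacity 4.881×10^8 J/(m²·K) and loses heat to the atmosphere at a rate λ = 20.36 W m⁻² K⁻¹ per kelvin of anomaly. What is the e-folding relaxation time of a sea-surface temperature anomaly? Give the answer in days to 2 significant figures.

280 days

Areal heat capacity C = 4.881×10^8 J/(m²·K) (given).
Relaxation time τ = C / λ = 4.88×10^8 / 20.36 = 2.40×10^7 s.
In days: 2.40×10^7 s / (86400 s/day) = 277 days.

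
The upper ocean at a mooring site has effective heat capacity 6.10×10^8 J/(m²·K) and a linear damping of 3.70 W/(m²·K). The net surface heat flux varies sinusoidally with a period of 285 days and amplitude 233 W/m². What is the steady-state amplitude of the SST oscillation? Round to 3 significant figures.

1.50 K

Areal heat capacity C = 6.10×10^8 J/(m²·K) (given).
Angular frequency ω = 2π / T = 2π / 2.46×10^7 s = 2.55×10^-7 s⁻¹.
√((Cω)² + λ²) = √((156)² + 3.70²) = 156 W/(m²·K).
Amplitude A = F₀ / √((Cω)²+λ²) = 233 / 156 = 1.50 K.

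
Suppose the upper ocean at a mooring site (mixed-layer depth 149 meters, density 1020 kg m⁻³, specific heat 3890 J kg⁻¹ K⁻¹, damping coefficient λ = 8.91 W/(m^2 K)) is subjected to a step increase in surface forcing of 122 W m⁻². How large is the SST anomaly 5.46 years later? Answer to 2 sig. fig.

13 K

Areal heat capacity C = ρ c_p D = 1020 × 3890 × 149 = 5.91×10^8 J/(m²·K).
τ = C / λ = 5.91×10^8 / 8.91 = 6.64×10^7 s.
Equilibrium anomaly ΔT_eq = F / λ = 122 / 8.91 = 13.7 K.
t = 5.46 years = 1.72×10^8 s, so t/τ = 2.60.
ΔT(t) = ΔT_eq (1 − e^(−t/τ)) = 13.7 × (1 − e^−2.60) = 12.7 K.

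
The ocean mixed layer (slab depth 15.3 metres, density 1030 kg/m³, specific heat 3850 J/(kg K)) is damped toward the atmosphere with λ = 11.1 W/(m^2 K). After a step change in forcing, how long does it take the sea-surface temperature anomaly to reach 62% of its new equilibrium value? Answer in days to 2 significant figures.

Areal heat capacity C = ρ c_p D = 1030 × 3850 × 15.3 = 6.07×10^7 J m⁻² K⁻¹.
τ = C / λ = 6.07×10^7 / 11.1 = 5.47×10^6 s.
Fraction reached: 1 − e^(−t/τ) = 0.62 ⇒ t = −τ ln(1 − 0.62) = τ × 0.968.
t = 5.29×10^6 s = 61.2 days.

61 days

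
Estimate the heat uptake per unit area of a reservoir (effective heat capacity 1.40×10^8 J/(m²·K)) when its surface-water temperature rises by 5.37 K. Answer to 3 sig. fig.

Areal heat capacity C = 1.40×10^8 J/(m²·K) (given).
ΔQ = C ΔT = 1.40×10^8 × 5.37 = 7.52×10^8 J/m².

7.52×10^8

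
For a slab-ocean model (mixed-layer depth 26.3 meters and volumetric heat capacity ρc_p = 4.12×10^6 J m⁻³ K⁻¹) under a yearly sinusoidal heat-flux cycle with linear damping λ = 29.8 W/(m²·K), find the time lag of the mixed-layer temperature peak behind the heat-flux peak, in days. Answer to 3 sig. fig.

Areal heat capacity C = ρc_p × D = 4.12×10^6 × 26.3 = 1.08×10^8 J/(m^2 K).
ω = 2π / 3.15×10^7 s = 1.99×10^-7 s⁻¹.
Phase lag φ = arctan(Cω/λ) = arctan(21.6/29.8) = 0.627 rad.
Time lag = φ / ω = 0.627 / 1.99×10^-7 = 3.15×10^6 s = 36.4 days.

36.4 days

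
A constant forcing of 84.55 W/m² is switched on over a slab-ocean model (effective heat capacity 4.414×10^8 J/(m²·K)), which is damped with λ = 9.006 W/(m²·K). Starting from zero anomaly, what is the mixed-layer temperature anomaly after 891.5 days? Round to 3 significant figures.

7.44 K

Areal heat capacity C = 4.414×10^8 J/(m²·K) (given).
τ = C / λ = 4.41×10^8 / 9.006 = 4.90×10^7 s.
Equilibrium anomaly ΔT_eq = F / λ = 84.55 / 9.006 = 9.39 K.
t = 891.5 days = 7.70×10^7 s, so t/τ = 1.57.
ΔT(t) = ΔT_eq (1 − e^(−t/τ)) = 9.39 × (1 − e^−1.57) = 7.44 K.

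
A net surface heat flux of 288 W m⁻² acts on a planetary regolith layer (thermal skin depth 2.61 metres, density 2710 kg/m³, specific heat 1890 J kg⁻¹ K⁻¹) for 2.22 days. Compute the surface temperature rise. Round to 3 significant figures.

4.13 K

Areal heat capacity C = ρ c_p D = 2710 × 1890 × 2.61 = 1.34×10^7 J/(m^2 K).
Net heat input Q = F Δt = 288 × (2.22 days × 86400 s/day) = 5.52×10^7 J/m².
ΔT = Q / C = 5.52×10^7 / 1.34×10^7 = 4.13 K.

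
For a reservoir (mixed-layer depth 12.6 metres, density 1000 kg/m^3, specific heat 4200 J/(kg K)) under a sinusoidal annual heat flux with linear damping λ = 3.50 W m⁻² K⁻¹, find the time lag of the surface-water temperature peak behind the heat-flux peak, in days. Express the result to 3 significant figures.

Areal heat capacity C = ρ c_p D = 1000 × 4200 × 12.6 = 5.29×10^7 J/(m²·K).
ω = 2π / 3.15×10^7 s = 1.99×10^-7 s⁻¹.
Phase lag φ = arctan(Cω/λ) = arctan(10.5/3.50) = 1.25 rad.
Time lag = φ / ω = 1.25 / 1.99×10^-7 = 6.28×10^6 s = 72.6 days.

72.6 days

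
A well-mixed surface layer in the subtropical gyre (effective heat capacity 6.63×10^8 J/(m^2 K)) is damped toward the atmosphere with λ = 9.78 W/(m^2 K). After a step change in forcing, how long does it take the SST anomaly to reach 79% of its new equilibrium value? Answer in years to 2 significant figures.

Areal heat capacity C = 6.63×10^8 J/(m^2 K) (given).
τ = C / λ = 6.63×10^8 / 9.78 = 6.78×10^7 s.
Fraction reached: 1 − e^(−t/τ) = 0.79 ⇒ t = −τ ln(1 − 0.79) = τ × 1.56.
t = 1.06×10^8 s = 3.35 years.

3.4 years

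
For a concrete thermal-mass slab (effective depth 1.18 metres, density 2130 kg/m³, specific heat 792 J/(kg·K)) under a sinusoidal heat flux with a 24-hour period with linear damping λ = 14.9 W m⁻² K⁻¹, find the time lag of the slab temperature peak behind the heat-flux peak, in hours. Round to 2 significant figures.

Areal heat capacity C = ρ c_p D = 2130 × 792 × 1.18 = 1.99×10^6 J m⁻² K⁻¹.
ω = 2π / 86400 s = 7.27×10^-5 s⁻¹.
Phase lag φ = arctan(Cω/λ) = arctan(145/14.9) = 1.47 rad.
Time lag = φ / ω = 1.47 / 7.27×10^-5 = 20200 s = 5.61 hours.

5.6 hours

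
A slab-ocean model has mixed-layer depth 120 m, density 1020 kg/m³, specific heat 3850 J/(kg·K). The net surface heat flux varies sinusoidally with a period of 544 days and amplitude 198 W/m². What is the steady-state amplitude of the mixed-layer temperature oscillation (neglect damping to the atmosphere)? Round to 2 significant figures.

Areal heat capacity C = ρ c_p D = 1020 × 3850 × 120 = 4.71×10^8 J/(m^2 K).
Angular frequency ω = 2π / T = 2π / 4.70×10^7 s = 1.34×10^-7 s⁻¹.
Cω = 4.71×10^8 × 1.34×10^-7 = 63.0 W/(m²·K).
Amplitude A = F₀ / (Cω) = 198 / 63.0 = 3.14 K.

3.1 K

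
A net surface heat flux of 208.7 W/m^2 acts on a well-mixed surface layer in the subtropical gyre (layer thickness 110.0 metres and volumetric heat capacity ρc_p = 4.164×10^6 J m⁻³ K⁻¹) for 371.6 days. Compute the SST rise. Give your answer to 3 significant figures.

Areal heat capacity C = ρc_p × D = 4.164×10^6 × 110.0 = 4.58×10^8 J/(m²·K).
Net heat input Q = F Δt = 208.7 × (371.6 days × 86400 s/day) = 6.70×10^9 J/m².
ΔT = Q / C = 6.70×10^9 / 4.58×10^8 = 14.6 K.

14.6 K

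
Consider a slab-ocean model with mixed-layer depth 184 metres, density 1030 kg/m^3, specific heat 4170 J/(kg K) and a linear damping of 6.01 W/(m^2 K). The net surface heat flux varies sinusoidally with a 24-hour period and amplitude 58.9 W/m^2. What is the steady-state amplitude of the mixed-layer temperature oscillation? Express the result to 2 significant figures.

Areal heat capacity C = ρ c_p D = 1030 × 4170 × 184 = 7.90×10^8 J/(m²·K).
Angular frequency ω = 2π / T = 2π / 86400 s = 7.27×10^-5 s⁻¹.
√((Cω)² + λ²) = √((57500)² + 6.01²) = 57500 W/(m²·K).
Amplitude A = F₀ / √((Cω)²+λ²) = 58.9 / 57500 = 0.00102 K.

0.0010 K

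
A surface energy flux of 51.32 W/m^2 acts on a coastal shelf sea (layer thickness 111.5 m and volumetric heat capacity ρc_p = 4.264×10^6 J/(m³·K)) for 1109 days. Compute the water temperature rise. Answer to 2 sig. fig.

10 K

Areal heat capacity C = ρc_p × D = 4.264×10^6 × 111.5 = 4.75×10^8 J m⁻² K⁻¹.
Net heat input Q = F Δt = 51.32 × (1109 days × 86400 s/day) = 4.92×10^9 J/m².
ΔT = Q / C = 4.92×10^9 / 4.75×10^8 = 10.3 K.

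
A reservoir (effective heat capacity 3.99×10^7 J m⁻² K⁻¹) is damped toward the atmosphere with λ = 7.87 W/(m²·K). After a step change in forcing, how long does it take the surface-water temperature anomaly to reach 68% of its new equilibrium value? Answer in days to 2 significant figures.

67 days

Areal heat capacity C = 3.99×10^7 J m⁻² K⁻¹ (given).
τ = C / λ = 3.99×10^7 / 7.87 = 5.07×10^6 s.
Fraction reached: 1 − e^(−t/τ) = 0.68 ⇒ t = −τ ln(1 − 0.68) = τ × 1.14.
t = 5.78×10^6 s = 66.9 days.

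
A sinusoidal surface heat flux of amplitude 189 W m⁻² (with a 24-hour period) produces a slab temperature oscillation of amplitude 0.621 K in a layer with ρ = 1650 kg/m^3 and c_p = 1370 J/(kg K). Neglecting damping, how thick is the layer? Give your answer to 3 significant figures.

1.85 m

ω = 2π / 86400 s = 7.27×10^-5 s⁻¹.
Required C = F₀ / (A ω) = 189 / (0.621 × 7.27×10^-5) = 4.19×10^6 J/(m²·K).
D = C / (ρ c_p) = 4.19×10^6 / (1650 × 1370) = 1.85 m.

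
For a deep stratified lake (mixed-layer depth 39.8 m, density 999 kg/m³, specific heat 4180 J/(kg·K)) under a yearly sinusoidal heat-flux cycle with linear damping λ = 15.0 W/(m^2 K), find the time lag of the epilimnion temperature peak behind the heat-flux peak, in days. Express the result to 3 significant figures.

66.5 days

Areal heat capacity C = ρ c_p D = 999 × 4180 × 39.8 = 1.66×10^8 J/(m^2 K).
ω = 2π / 3.15×10^7 s = 1.99×10^-7 s⁻¹.
Phase lag φ = arctan(Cω/λ) = arctan(33.1/15.0) = 1.15 rad.
Time lag = φ / ω = 1.15 / 1.99×10^-7 = 5.75×10^6 s = 66.5 days.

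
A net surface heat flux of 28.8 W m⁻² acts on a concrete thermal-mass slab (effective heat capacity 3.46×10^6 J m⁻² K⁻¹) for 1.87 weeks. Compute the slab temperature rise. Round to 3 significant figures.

Areal heat capacity C = 3.46×10^6 J m⁻² K⁻¹ (given).
Net heat input Q = F Δt = 28.8 × (1.87 weeks × 6.048×10^5 s/week) = 3.26×10^7 J/m².
ΔT = Q / C = 3.26×10^7 / 3.46×10^6 = 9.41 K.

9.41 K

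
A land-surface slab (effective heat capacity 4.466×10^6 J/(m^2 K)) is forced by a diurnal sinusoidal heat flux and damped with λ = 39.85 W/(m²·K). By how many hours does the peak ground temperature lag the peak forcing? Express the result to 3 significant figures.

5.53 hours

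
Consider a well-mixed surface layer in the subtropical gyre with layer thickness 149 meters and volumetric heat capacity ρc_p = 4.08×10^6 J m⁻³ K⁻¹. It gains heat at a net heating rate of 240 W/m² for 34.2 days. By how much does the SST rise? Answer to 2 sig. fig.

1.2 K

Areal heat capacity C = ρc_p × D = 4.08×10^6 × 149 = 6.08×10^8 J/(m²·K).
Net heat input Q = F Δt = 240 × (34.2 days × 86400 s/day) = 7.09×10^8 J/m².
ΔT = Q / C = 7.09×10^8 / 6.08×10^8 = 1.17 K.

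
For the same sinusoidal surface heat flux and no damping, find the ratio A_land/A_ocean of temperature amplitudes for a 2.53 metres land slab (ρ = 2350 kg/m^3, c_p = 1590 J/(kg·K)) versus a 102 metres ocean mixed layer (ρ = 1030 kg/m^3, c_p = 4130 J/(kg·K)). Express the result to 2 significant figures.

46

C_ocean = 1030 × 4130 × 102 = 4.34×10^8 J/(m²·K).
C_land = 2350 × 1590 × 2.53 = 9.45×10^6 J/(m²·K).
Undamped amplitude ∝ 1/C, so A_land/A_ocean = C_ocean/C_land = 45.9.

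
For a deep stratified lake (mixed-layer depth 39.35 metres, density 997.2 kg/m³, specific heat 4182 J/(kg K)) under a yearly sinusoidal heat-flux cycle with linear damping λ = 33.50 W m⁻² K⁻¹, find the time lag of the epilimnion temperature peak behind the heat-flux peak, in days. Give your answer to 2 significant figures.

45 days

Areal heat capacity C = ρ c_p D = 997.2 × 4182 × 39.35 = 1.64×10^8 J/(m^2 K).
ω = 2π / 3.15×10^7 s = 1.99×10^-7 s⁻¹.
Phase lag φ = arctan(Cω/λ) = arctan(32.7/33.50) = 0.773 rad.
Time lag = φ / ω = 0.773 / 1.99×10^-7 = 3.88×10^6 s = 44.9 days.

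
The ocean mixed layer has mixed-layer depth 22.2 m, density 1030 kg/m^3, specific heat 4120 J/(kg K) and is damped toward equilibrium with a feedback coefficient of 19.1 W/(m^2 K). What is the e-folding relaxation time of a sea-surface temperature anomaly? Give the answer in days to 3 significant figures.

57.1 days

Areal heat capacity C = ρ c_p D = 1030 × 4120 × 22.2 = 9.42×10^7 J/(m^2 K).
Relaxation time τ = C / λ = 9.42×10^7 / 19.1 = 4.93×10^6 s.
In days: 4.93×10^6 s / (86400 s/day) = 57.1 days.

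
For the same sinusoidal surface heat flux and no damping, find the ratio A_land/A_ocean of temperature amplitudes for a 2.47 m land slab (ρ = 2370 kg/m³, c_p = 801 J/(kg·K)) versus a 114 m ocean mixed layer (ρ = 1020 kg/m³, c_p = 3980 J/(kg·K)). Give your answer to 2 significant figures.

99

C_ocean = 1020 × 3980 × 114 = 4.63×10^8 J/(m²·K).
C_land = 2370 × 801 × 2.47 = 4.69×10^6 J/(m²·K).
Undamped amplitude ∝ 1/C, so A_land/A_ocean = C_ocean/C_land = 98.7.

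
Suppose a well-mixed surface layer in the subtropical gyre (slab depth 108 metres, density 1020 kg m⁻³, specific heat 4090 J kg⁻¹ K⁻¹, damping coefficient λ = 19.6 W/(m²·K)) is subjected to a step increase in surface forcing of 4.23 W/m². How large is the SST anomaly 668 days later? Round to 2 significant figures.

Areal heat capacity C = ρ c_p D = 1020 × 4090 × 108 = 4.51×10^8 J m⁻² K⁻¹.
τ = C / λ = 4.51×10^8 / 19.6 = 2.30×10^7 s.
Equilibrium anomaly ΔT_eq = F / λ = 4.23 / 19.6 = 0.216 K.
t = 668 days = 5.77×10^7 s, so t/τ = 2.51.
ΔT(t) = ΔT_eq (1 − e^(−t/τ)) = 0.216 × (1 − e^−2.51) = 0.198 K.

0.20 K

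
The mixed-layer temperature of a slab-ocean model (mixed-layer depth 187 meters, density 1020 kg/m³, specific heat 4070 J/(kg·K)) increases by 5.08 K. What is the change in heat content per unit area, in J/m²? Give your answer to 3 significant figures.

3.94×10^9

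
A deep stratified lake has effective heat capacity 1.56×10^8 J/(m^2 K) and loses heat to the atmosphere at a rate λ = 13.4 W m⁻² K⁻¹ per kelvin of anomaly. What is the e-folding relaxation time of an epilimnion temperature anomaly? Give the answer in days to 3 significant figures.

Areal heat capacity C = 1.56×10^8 J/(m^2 K) (given).
Relaxation time τ = C / λ = 1.56×10^8 / 13.4 = 1.16×10^7 s.
In days: 1.16×10^7 s / (86400 s/day) = 135 days.

135 days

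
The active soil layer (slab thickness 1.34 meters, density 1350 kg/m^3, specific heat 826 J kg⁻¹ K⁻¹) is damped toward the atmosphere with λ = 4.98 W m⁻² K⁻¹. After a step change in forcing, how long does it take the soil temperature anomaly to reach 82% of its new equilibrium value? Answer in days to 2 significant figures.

6.0 days

Areal heat capacity C = ρ c_p D = 1350 × 826 × 1.34 = 1.49×10^6 J m⁻² K⁻¹.
τ = C / λ = 1.49×10^6 / 4.98 = 3.00×10^5 s.
Fraction reached: 1 − e^(−t/τ) = 0.82 ⇒ t = −τ ln(1 − 0.82) = τ × 1.71.
t = 5.15×10^5 s = 5.96 days.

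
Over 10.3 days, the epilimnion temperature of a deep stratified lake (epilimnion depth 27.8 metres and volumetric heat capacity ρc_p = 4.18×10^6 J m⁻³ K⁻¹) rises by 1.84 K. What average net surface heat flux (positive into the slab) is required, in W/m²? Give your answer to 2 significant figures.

240

Areal heat capacity C = ρc_p × D = 4.18×10^6 × 27.8 = 1.16×10^8 J/(m^2 K).
Required heat per unit area: Q = C ΔT = 1.16×10^8 × 1.84 = 2.14×10^8 J/m².
Flux F = Q / Δt = 2.14×10^8 / 8.90×10^5 s = 240 W/m².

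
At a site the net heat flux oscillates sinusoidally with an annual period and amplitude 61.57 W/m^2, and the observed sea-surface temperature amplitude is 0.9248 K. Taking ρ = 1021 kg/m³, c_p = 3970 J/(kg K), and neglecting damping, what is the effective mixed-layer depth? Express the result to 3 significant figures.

82.4 m

ω = 2π / 3.15×10^7 s = 1.99×10^-7 s⁻¹.
Required C = F₀ / (A ω) = 61.57 / (0.9248 × 1.99×10^-7) = 3.34×10^8 J/(m²·K).
D = C / (ρ c_p) = 3.34×10^8 / (1021 × 3970) = 82.4 m.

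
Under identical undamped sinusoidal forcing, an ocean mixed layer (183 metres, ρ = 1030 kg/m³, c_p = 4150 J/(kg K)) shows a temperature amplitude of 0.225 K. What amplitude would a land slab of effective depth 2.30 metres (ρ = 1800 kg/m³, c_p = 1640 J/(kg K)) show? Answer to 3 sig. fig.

25.9 K

C_ocean = 7.82×10^8 J/(m²·K); C_land = 6.79×10^6 J/(m²·K).
A ∝ 1/C ⇒ A_land = A_ocean × C_ocean/C_land = 0.225 × 115 = 25.9 K.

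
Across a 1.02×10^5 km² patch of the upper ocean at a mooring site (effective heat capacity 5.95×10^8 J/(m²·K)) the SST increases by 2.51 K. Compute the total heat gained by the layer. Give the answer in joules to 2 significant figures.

1.5×10^20 J

Areal heat capacity C = 5.95×10^8 J/(m²·K) (given).
Heat per unit area: q = C ΔT = 5.95×10^8 × 2.51 = 1.49×10^9 J/m².
Total heat: Q = q × A = 1.49×10^9 × (1.02×10^5 × 10⁶ m²) = 1.52×10^20 J.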